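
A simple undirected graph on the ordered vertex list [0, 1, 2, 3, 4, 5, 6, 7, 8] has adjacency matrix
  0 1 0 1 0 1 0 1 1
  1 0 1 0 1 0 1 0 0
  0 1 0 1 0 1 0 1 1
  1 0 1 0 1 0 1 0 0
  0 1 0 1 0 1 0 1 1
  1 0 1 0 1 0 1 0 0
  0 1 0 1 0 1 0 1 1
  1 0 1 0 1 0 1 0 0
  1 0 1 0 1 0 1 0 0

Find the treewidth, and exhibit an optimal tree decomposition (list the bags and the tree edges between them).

Every bag has size at most 5, so the width is 5 − 1 = 4 and tw(G) ≤ 4. For the lower bound: the 5 vertex sets {1,6}, {3,4}, {0,8}, {2}, {5} are disjoint, each induces a connected subgraph, and every pair is joined by at least one edge of G. Contracting each set to a single vertex therefore yields K_{5} as a minor, and since treewidth is minor-monotone, tw(G) ≥ tw(K_{5}) = 4. Combining the bounds, tw(G) = 4.

Treewidth 4.
One optimal decomposition is:
Bags: B1 = {0, 1, 2, 4, 6}  B2 = {0, 2, 3, 4, 6}  B3 = {0, 2, 4, 6, 8}  B4 = {0, 2, 4, 5, 6}  B5 = {0, 2, 4, 6, 7}
Tree: B1–B2, B2–B3, B3–B4, B4–B5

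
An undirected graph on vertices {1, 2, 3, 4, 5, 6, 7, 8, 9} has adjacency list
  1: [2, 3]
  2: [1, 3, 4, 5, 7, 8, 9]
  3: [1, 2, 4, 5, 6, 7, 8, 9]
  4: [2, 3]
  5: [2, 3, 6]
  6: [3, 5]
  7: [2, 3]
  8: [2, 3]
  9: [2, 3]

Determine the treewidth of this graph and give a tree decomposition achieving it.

The largest bag has 3 vertices, giving width 2; this decomposition certifies tw(G) ≤ 2. Conversely, {1, 2, 3} is a clique of size 3, and the vertices of any clique must share a bag in every tree decomposition; so some bag has ≥ 3 vertices and tw(G) ≥ 2. Hence tw(G) = 2 exactly.

Treewidth 2.
One optimal decomposition is:
Bags: B1 = {2, 3, 4}  B2 = {2, 3, 8}  B3 = {2, 3, 5}  B4 = {1, 2, 3}  B5 = {2, 3, 9}  B6 = {3, 5, 6}  B7 = {2, 3, 7}
Tree: B1–B2, B1–B3, B2–B4, B1–B5, B3–B6, B2–B7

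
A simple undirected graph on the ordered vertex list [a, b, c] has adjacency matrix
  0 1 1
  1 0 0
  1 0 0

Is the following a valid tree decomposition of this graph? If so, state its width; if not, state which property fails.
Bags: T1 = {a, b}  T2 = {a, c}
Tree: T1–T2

Yes; width 1.

Vertex coverage: the bags together contain {a, b, c}, the full vertex set. Edge coverage: each edge of G has both endpoints in at least one bag. Running intersection: for every vertex, the bags containing it form a connected subtree. All three properties hold, so this is a valid tree decomposition of width max|bag| − 1 = 1, and hence tw(G) ≤ 1.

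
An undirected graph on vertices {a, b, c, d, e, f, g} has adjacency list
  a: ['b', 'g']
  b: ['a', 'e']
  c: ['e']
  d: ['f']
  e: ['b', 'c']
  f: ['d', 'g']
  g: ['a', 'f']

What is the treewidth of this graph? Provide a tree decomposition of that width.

Treewidth 1.
One optimal decomposition is:
Bags: B1 = {c, e}  B2 = {b, e}  B3 = {a, b}  B4 = {a, g}  B5 = {f, g}  B6 = {d, f}
Tree: B1–B2, B2–B3, B3–B4, B4–B5, B5–B6

The largest bag has 2 vertices, giving width 1; this decomposition certifies tw(G) ≤ 1. Any graph with an edge has treewidth ≥ 1, and G has the edge c–e. Hence tw(G) = 1 exactly.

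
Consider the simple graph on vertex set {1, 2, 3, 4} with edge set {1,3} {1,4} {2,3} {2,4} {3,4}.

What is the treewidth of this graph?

A width-2 tree decomposition is:
Bags: B1 = {1, 3, 4}  B2 = {2, 3, 4}
Tree: B1–B2
Each bag holds 3 vertices, so the decomposition has width 2, which upper-bounds the treewidth. On the other hand G contains the 3-clique {1, 3, 4}. A clique must lie in a single bag of any decomposition, so no decomposition can have width below 2. Therefore the treewidth is 2.

2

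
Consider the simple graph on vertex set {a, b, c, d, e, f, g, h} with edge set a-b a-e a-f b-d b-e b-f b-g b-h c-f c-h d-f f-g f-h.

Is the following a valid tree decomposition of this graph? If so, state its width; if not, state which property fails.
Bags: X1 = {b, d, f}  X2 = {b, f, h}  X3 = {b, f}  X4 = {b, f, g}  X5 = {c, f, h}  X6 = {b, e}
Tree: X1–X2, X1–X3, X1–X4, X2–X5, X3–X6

A tree decomposition must satisfy three properties: every vertex lies in some bag; for every edge, both endpoints lie together in some bag; and for every vertex, the bags containing it form a connected subtree. Here vertex a appears in no bag, so the decomposition is invalid.

No — vertex a appears in no bag.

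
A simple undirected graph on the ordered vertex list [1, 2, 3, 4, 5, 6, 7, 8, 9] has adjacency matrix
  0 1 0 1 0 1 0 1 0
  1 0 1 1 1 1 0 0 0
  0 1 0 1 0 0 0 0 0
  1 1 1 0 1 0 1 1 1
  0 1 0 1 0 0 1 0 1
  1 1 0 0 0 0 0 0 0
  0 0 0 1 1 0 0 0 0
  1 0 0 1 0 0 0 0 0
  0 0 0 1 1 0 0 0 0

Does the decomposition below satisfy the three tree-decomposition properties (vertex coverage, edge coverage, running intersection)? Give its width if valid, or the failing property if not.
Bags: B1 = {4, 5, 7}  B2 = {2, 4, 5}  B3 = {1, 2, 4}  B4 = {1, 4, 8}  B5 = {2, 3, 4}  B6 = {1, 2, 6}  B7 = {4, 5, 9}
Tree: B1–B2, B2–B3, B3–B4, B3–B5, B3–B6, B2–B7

Yes; width 2.

Every vertex of G appears in some bag (union = {1, 2, 3, 4, 5, 6, 7, 8, 9}); every edge is covered by a bag; and for each vertex v the set of bags containing v is connected in the bag tree. The decomposition is therefore valid. The largest bag has 3 vertices, so the width is 2.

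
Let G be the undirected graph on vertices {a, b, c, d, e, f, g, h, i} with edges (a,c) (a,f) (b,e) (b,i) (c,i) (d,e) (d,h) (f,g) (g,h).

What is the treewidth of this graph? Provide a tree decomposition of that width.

The largest bag has 3 vertices, giving width 2; this decomposition certifies tw(G) ≤ 2. Since i–c–a–f–g–h–d–e–b–i is a cycle in G, G is not acyclic. Forests are exactly the graphs of treewidth ≤ 1, so tw(G) ≥ 2. Therefore the treewidth is 2.

Treewidth 2.
Bags: B1 = {a, c, i}  B2 = {a, f, i}  B3 = {f, g, i}  B4 = {g, h, i}  B5 = {d, h, i}  B6 = {d, e, i}  B7 = {b, e, i}
Tree: B1–B2, B2–B3, B3–B4, B4–B5, B5–B6, B6–B7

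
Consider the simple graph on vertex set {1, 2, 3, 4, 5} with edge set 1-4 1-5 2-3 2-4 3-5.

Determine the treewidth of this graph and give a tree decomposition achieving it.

The largest bag has 3 vertices, giving width 2; this decomposition certifies tw(G) ≤ 2. Since 3–5–1–4–2–3 is a cycle in G, G is not acyclic. Forests are exactly the graphs of treewidth ≤ 1, so tw(G) ≥ 2. Hence tw(G) = 2 exactly.

Treewidth 2.
Bags: B1 = {1, 3, 5}  B2 = {1, 3, 4}  B3 = {2, 3, 4}
Tree: B1–B2, B2–B3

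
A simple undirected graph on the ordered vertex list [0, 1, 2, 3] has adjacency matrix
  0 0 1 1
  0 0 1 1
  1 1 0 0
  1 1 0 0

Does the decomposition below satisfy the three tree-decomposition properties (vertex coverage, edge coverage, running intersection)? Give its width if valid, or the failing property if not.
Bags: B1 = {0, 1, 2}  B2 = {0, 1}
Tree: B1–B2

No — vertex 3 appears in no bag.

A tree decomposition must satisfy three properties: every vertex lies in some bag; for every edge, both endpoints lie together in some bag; and for every vertex, the bags containing it form a connected subtree. Here vertex 3 appears in no bag, so the decomposition is invalid.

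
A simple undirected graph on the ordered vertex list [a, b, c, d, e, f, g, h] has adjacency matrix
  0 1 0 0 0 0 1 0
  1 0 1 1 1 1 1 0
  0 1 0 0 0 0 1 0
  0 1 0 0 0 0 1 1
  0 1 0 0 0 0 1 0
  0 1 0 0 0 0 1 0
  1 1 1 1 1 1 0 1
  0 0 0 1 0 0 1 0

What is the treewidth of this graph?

A width-2 tree decomposition is:
Bags: B1 = {a, b, g}  B2 = {b, c, g}  B3 = {b, f, g}  B4 = {b, e, g}  B5 = {b, d, g}  B6 = {d, g, h}
Tree: B1–B2, B2–B3, B1–B4, B2–B5, B5–B6
Each bag holds 3 vertices, so the decomposition has width 2, which upper-bounds the treewidth. Conversely, {d, g, h} is a clique of size 3, and the vertices of any clique must share a bag in every tree decomposition; so some bag has ≥ 3 vertices and tw(G) ≥ 2. Combining the bounds, tw(G) = 2.

2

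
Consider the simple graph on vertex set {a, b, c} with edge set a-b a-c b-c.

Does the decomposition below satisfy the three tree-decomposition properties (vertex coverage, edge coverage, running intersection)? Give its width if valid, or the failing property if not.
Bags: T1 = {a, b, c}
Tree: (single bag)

Vertex coverage: the bags together contain {a, b, c}, the full vertex set. Edge coverage: each edge of G has both endpoints in at least one bag. Running intersection: for every vertex, the bags containing it form a connected subtree. All three properties hold, so this is a valid tree decomposition of width max|bag| − 1 = 2, and hence tw(G) ≤ 2.

Yes; width 2.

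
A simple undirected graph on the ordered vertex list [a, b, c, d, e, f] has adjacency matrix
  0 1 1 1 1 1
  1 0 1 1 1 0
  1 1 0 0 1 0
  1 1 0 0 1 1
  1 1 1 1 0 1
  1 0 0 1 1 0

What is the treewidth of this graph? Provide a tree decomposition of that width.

The largest bag has 4 vertices, giving width 3; this decomposition certifies tw(G) ≤ 3. On the other hand G contains the 4-clique {a, d, e, f}. A clique must lie in a single bag of any decomposition, so no decomposition can have width below 3. The upper and lower bounds meet at 3, so that is the treewidth.

Treewidth 3.
Bags: B1 = {a, b, c, e}  B2 = {a, b, d, e}  B3 = {a, d, e, f}
Tree: B1–B2, B2–B3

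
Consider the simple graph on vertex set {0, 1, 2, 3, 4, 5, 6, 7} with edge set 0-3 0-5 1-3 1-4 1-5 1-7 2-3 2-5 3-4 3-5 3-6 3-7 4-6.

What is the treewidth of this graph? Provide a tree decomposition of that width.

Every bag has size at most 3, so the width is 3 − 1 = 2 and tw(G) ≤ 2. For the lower bound, the 3 vertices {0, 3, 5} are pairwise adjacent, and any tree decomposition puts a clique entirely inside one bag — forcing width ≥ 2. The upper and lower bounds meet at 2, so that is the treewidth.

Treewidth 2.
One such decomposition:
Bags: B1 = {1, 3, 4}  B2 = {1, 3, 7}  B3 = {3, 4, 6}  B4 = {1, 3, 5}  B5 = {2, 3, 5}  B6 = {0, 3, 5}
Tree: B1–B2, B1–B3, B2–B4, B4–B5, B4–B6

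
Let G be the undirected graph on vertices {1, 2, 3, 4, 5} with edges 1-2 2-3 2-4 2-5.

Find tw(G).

1

A width-1 tree decomposition is:
Bags: B1 = {2, 3}  B2 = {2, 5}  B3 = {2, 4}  B4 = {1, 2}
Tree: B1–B2, B2–B3, B1–B4
Every bag has size at most 2, so the width is 2 − 1 = 1 and tw(G) ≤ 1. G has an edge, so its treewidth is at least 1. The upper and lower bounds meet at 1, so that is the treewidth.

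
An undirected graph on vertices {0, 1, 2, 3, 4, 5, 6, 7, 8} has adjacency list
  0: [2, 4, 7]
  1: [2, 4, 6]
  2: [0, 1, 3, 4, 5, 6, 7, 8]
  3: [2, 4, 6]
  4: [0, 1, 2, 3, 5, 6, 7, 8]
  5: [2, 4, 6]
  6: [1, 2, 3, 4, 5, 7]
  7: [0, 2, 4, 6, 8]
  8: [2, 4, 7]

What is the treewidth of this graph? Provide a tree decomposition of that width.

Treewidth 3.
Bags: B1 = {1, 2, 4, 6}  B2 = {2, 4, 5, 6}  B3 = {2, 4, 6, 7}  B4 = {0, 2, 4, 7}  B5 = {2, 4, 7, 8}  B6 = {2, 3, 4, 6}
Tree: B1–B2, B1–B3, B3–B4, B3–B5, B1–B6

Every bag has size at most 4, so the width is 4 − 1 = 3 and tw(G) ≤ 3. For the lower bound, the 4 vertices {0, 2, 4, 7} are pairwise adjacent, and any tree decomposition puts a clique entirely inside one bag — forcing width ≥ 3. Therefore the treewidth is 3.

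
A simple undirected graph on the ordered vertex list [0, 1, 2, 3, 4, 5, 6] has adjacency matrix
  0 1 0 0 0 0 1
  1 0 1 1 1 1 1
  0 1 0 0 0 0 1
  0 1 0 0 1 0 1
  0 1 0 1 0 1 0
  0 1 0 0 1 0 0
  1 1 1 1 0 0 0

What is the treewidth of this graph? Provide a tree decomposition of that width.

Treewidth 2.
Bags: B1 = {1, 2, 6}  B2 = {1, 3, 6}  B3 = {1, 3, 4}  B4 = {1, 4, 5}  B5 = {0, 1, 6}
Tree: B1–B2, B2–B3, B3–B4, B2–B5

Each bag holds 3 vertices, so the decomposition has width 2, which upper-bounds the treewidth. For the lower bound, the 3 vertices {1, 3, 4} are pairwise adjacent, and any tree decomposition puts a clique entirely inside one bag — forcing width ≥ 2. Therefore the treewidth is 2.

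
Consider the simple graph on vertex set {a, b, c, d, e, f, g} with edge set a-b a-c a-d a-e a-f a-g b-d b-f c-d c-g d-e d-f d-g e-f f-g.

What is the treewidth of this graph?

3

A width-3 tree decomposition is:
Bags: B1 = {a, c, d, g}  B2 = {a, d, f, g}  B3 = {a, b, d, f}  B4 = {a, d, e, f}
Tree: B1–B2, B2–B3, B3–B4
Each bag holds 4 vertices, so the decomposition has width 3, which upper-bounds the treewidth. For the lower bound, the 4 vertices {a, c, d, g} are pairwise adjacent, and any tree decomposition puts a clique entirely inside one bag — forcing width ≥ 3. Hence tw(G) = 3 exactly.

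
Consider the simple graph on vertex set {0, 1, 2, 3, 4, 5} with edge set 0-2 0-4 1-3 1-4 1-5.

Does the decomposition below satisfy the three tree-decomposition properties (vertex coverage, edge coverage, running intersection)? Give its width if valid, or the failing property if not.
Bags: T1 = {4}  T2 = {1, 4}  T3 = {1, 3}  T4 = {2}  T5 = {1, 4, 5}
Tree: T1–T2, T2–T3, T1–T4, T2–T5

No — vertex 0 appears in no bag.

A tree decomposition must satisfy three properties: every vertex lies in some bag; for every edge, both endpoints lie together in some bag; and for every vertex, the bags containing it form a connected subtree. Here vertex 0 appears in no bag, so the decomposition is invalid.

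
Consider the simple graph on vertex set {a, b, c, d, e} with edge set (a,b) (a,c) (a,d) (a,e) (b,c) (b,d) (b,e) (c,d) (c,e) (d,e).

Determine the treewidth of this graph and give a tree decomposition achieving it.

With just one bag of size 5, the width is 5 − 1 = 4, so tw(G) ≤ 4. Conversely, {a, b, c, d, e} is a clique of size 5, and the vertices of any clique must share a bag in every tree decomposition; so some bag has ≥ 5 vertices and tw(G) ≥ 4. Combining the bounds, tw(G) = 4.

Treewidth 4.
One such decomposition:
Bags: B1 = {a, b, c, d, e}
Tree: (single bag)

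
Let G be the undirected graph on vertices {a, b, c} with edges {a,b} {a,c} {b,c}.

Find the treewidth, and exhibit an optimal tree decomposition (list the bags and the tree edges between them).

Treewidth 2.
Bags: B1 = {a, b, c}
Tree: (single bag)

With just one bag of size 3, the width is 3 − 1 = 2, so tw(G) ≤ 2. Conversely, {a, b, c} is a clique of size 3, and the vertices of any clique must share a bag in every tree decomposition; so some bag has ≥ 3 vertices and tw(G) ≥ 2. Combining the bounds, tw(G) = 2.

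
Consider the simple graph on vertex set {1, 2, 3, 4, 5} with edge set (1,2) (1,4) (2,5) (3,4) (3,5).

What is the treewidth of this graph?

2

A width-2 tree decomposition is:
Bags: B1 = {2, 3, 5}  B2 = {1, 2, 3}  B3 = {1, 3, 4}
Tree: B1–B2, B2–B3
Each bag holds 3 vertices, so the decomposition has width 2, which upper-bounds the treewidth. Since 3–5–2–1–4–3 is a cycle in G, G is not acyclic. Forests are exactly the graphs of treewidth ≤ 1, so tw(G) ≥ 2. Therefore the treewidth is 2.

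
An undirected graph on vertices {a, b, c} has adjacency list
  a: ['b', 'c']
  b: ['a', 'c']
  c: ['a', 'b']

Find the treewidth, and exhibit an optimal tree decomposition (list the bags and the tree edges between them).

Treewidth 2.
One such decomposition:
Bags: B1 = {a, b, c}
Tree: (single bag)

A single bag containing all 3 vertices is trivially a valid decomposition of width 2. Conversely, {a, b, c} is a clique of size 3, and the vertices of any clique must share a bag in every tree decomposition; so some bag has ≥ 3 vertices and tw(G) ≥ 2. Therefore the treewidth is 2.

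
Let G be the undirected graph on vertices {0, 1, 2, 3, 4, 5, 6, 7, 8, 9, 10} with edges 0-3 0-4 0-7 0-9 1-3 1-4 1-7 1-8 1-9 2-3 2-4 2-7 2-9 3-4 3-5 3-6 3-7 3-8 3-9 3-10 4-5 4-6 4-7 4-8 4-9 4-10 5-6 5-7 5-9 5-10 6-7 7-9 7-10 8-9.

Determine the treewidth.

4

A width-4 tree decomposition is:
Bags: B1 = {3, 4, 5, 6, 7}  B2 = {3, 4, 5, 7, 10}  B3 = {3, 4, 5, 7, 9}  B4 = {2, 3, 4, 7, 9}  B5 = {0, 3, 4, 7, 9}  B6 = {1, 3, 4, 7, 9}  B7 = {1, 3, 4, 8, 9}
Tree: B1–B2, B1–B3, B3–B4, B4–B5, B3–B6, B6–B7
Every bag has size at most 5, so the width is 5 − 1 = 4 and tw(G) ≤ 4. For the lower bound, the 5 vertices {1, 3, 4, 8, 9} are pairwise adjacent, and any tree decomposition puts a clique entirely inside one bag — forcing width ≥ 4. Combining the bounds, tw(G) = 4.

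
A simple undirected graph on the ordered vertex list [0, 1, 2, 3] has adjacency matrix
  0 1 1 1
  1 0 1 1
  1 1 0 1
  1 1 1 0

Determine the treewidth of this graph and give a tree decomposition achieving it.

Treewidth 3.
Bags: B1 = {0, 1, 2, 3}
Tree: (single bag)

With just one bag of size 4, the width is 4 − 1 = 3, so tw(G) ≤ 3. Conversely, {0, 1, 2, 3} is a clique of size 4, and the vertices of any clique must share a bag in every tree decomposition; so some bag has ≥ 4 vertices and tw(G) ≥ 3. Hence tw(G) = 3 exactly.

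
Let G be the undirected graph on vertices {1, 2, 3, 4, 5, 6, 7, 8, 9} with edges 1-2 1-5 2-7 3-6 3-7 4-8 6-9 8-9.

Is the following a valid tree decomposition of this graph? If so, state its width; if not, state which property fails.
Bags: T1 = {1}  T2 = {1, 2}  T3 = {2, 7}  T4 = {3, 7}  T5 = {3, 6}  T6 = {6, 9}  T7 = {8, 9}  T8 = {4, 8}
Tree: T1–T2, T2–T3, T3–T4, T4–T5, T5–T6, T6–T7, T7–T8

A tree decomposition must satisfy three properties: every vertex lies in some bag; for every edge, both endpoints lie together in some bag; and for every vertex, the bags containing it form a connected subtree. Here vertex 5 appears in no bag, so the decomposition is invalid.

No — vertex 5 appears in no bag.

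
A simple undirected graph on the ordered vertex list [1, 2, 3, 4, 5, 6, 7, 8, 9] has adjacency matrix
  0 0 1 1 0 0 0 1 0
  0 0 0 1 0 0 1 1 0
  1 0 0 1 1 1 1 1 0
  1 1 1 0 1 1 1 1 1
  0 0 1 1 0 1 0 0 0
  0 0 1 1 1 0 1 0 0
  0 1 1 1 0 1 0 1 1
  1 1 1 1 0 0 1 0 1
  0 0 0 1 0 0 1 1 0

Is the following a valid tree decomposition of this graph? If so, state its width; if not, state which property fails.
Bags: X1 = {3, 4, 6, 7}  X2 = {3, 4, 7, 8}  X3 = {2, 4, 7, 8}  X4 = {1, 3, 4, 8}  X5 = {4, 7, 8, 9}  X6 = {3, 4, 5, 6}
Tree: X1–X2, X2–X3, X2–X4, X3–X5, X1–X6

Yes; width 3.

Vertex coverage: the bags together contain {1, 2, 3, 4, 5, 6, 7, 8, 9}, the full vertex set. Edge coverage: each edge of G has both endpoints in at least one bag. Running intersection: for every vertex, the bags containing it form a connected subtree. All three properties hold, so this is a valid tree decomposition of width max|bag| − 1 = 3, and hence tw(G) ≤ 3.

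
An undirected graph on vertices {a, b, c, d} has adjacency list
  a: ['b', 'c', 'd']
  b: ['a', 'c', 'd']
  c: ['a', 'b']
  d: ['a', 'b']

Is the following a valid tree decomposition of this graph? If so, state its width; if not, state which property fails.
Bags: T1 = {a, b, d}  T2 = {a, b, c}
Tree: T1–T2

Yes; width 2.

Vertex coverage: the bags together contain {a, b, c, d}, the full vertex set. Edge coverage: each edge of G has both endpoints in at least one bag. Running intersection: for every vertex, the bags containing it form a connected subtree. All three properties hold, so this is a valid tree decomposition of width max|bag| − 1 = 2, and hence tw(G) ≤ 2.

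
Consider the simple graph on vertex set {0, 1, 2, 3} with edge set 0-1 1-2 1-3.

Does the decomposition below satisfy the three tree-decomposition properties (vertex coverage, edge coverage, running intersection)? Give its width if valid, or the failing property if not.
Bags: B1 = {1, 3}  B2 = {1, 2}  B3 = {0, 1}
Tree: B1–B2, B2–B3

Yes; width 1.

Vertex coverage: the bags together contain {0, 1, 2, 3}, the full vertex set. Edge coverage: each edge of G has both endpoints in at least one bag. Running intersection: for every vertex, the bags containing it form a connected subtree. All three properties hold, so this is a valid tree decomposition of width max|bag| − 1 = 1, and hence tw(G) ≤ 1.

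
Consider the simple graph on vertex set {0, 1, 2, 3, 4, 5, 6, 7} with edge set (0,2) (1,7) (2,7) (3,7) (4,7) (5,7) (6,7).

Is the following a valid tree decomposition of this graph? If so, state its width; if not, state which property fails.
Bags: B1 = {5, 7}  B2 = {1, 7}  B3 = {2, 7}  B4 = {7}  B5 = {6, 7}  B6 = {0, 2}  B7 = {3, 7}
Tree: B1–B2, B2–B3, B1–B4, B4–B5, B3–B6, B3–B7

No — vertex 4 appears in no bag.

A tree decomposition must satisfy three properties: every vertex lies in some bag; for every edge, both endpoints lie together in some bag; and for every vertex, the bags containing it form a connected subtree. Here vertex 4 appears in no bag, so the decomposition is invalid.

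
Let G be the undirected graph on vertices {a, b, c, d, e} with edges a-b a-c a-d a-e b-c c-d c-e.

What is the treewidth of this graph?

2

A width-2 tree decomposition is:
Bags: B1 = {a, c, e}  B2 = {a, c, d}  B3 = {a, b, c}
Tree: B1–B2, B2–B3
Every bag has size at most 3, so the width is 3 − 1 = 2 and tw(G) ≤ 2. For the lower bound, the 3 vertices {a, c, d} are pairwise adjacent, and any tree decomposition puts a clique entirely inside one bag — forcing width ≥ 2. Therefore the treewidth is 2.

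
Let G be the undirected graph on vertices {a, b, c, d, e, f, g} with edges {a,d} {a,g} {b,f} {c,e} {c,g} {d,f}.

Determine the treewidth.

A width-1 tree decomposition is:
Bags: B1 = {c, e}  B2 = {c, g}  B3 = {a, g}  B4 = {a, d}  B5 = {d, f}  B6 = {b, f}
Tree: B1–B2, B2–B3, B3–B4, B4–B5, B5–B6
The largest bag has 2 vertices, giving width 1; this decomposition certifies tw(G) ≤ 1. Any graph with an edge has treewidth ≥ 1, and G has the edge e–c. Combining the bounds, tw(G) = 1.

1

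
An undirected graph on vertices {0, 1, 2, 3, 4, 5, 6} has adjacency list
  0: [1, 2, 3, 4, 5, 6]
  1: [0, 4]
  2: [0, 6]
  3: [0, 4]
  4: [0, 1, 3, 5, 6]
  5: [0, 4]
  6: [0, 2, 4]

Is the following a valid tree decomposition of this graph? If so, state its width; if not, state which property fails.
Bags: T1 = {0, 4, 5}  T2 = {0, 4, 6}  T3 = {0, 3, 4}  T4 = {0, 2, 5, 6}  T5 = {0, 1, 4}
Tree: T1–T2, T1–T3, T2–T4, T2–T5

A tree decomposition must satisfy three properties: every vertex lies in some bag; for every edge, both endpoints lie together in some bag; and for every vertex, the bags containing it form a connected subtree. Here bags containing vertex 5 are not connected in the tree, so the decomposition is invalid.

No — bags containing vertex 5 are not connected in the tree.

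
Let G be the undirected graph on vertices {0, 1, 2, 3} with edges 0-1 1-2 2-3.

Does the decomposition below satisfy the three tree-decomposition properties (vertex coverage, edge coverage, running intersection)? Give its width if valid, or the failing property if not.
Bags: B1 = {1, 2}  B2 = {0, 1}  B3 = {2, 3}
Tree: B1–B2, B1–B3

Yes; width 1.

Vertex coverage: the bags together contain {0, 1, 2, 3}, the full vertex set. Edge coverage: each edge of G has both endpoints in at least one bag. Running intersection: for every vertex, the bags containing it form a connected subtree. All three properties hold, so this is a valid tree decomposition of width max|bag| − 1 = 1, and hence tw(G) ≤ 1.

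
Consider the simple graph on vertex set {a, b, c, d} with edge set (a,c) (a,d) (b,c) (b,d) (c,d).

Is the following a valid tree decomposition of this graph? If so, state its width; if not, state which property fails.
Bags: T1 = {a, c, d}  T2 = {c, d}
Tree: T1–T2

A tree decomposition must satisfy three properties: every vertex lies in some bag; for every edge, both endpoints lie together in some bag; and for every vertex, the bags containing it form a connected subtree. Here vertex b appears in no bag, so the decomposition is invalid.

No — vertex b appears in no bag.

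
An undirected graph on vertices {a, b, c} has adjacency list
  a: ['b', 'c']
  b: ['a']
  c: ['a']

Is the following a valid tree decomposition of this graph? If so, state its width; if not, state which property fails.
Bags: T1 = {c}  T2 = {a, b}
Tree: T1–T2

A tree decomposition must satisfy three properties: every vertex lies in some bag; for every edge, both endpoints lie together in some bag; and for every vertex, the bags containing it form a connected subtree. Here edge (a,c) lies in no bag, so the decomposition is invalid.

No — edge (a,c) lies in no bag.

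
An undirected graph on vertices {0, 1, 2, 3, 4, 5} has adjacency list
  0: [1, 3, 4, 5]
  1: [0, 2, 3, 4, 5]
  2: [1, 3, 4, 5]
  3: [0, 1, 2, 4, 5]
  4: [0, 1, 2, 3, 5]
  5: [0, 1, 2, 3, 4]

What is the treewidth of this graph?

4

A width-4 tree decomposition is:
Bags: B1 = {1, 2, 3, 4, 5}  B2 = {0, 1, 3, 4, 5}
Tree: B1–B2
Each bag holds 5 vertices, so the decomposition has width 4, which upper-bounds the treewidth. For the lower bound, the 5 vertices {0, 1, 3, 4, 5} are pairwise adjacent, and any tree decomposition puts a clique entirely inside one bag — forcing width ≥ 4. Combining the bounds, tw(G) = 4.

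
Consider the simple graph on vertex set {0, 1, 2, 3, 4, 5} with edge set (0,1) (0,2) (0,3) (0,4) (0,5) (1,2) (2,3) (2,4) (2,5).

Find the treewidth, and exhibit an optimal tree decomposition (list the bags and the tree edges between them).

The largest bag has 3 vertices, giving width 2; this decomposition certifies tw(G) ≤ 2. Conversely, {0, 1, 2} is a clique of size 3, and the vertices of any clique must share a bag in every tree decomposition; so some bag has ≥ 3 vertices and tw(G) ≥ 2. Combining the bounds, tw(G) = 2.

Treewidth 2.
One optimal decomposition is:
Bags: B1 = {0, 2, 5}  B2 = {0, 1, 2}  B3 = {0, 2, 4}  B4 = {0, 2, 3}
Tree: B1–B2, B1–B3, B3–B4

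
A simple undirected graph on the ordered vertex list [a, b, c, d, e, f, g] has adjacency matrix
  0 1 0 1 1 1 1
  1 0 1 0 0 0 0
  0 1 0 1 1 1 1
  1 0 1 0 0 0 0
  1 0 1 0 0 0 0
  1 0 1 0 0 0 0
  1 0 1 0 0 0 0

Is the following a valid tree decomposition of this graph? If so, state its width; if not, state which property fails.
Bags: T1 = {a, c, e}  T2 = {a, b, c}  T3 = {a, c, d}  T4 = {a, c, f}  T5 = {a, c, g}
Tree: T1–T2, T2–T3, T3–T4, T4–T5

Vertex coverage: the bags together contain {a, b, c, d, e, f, g}, the full vertex set. Edge coverage: each edge of G has both endpoints in at least one bag. Running intersection: for every vertex, the bags containing it form a connected subtree. All three properties hold, so this is a valid tree decomposition of width max|bag| − 1 = 2, and hence tw(G) ≤ 2.

Yes; width 2.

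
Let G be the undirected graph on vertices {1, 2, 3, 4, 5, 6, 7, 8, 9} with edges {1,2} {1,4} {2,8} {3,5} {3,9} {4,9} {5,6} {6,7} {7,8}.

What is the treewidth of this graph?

A width-2 tree decomposition is:
Bags: B1 = {1, 2, 4}  B2 = {2, 4, 9}  B3 = {2, 3, 9}  B4 = {2, 3, 5}  B5 = {2, 5, 6}  B6 = {2, 6, 7}  B7 = {2, 7, 8}
Tree: B1–B2, B2–B3, B3–B4, B4–B5, B5–B6, B6–B7
Every bag has size at most 3, so the width is 3 − 1 = 2 and tw(G) ≤ 2. The edges 2–1–4–9–3–5–6–7–8–2 form a cycle, so G is not a tree and its treewidth is at least 2. Therefore the treewidth is 2.

2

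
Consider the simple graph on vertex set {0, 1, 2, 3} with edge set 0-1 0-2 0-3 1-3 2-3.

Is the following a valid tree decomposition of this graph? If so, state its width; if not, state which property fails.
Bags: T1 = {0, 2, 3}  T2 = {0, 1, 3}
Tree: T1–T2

Every vertex of G appears in some bag (union = {0, 1, 2, 3}); every edge is covered by a bag; and for each vertex v the set of bags containing v is connected in the bag tree. The decomposition is therefore valid. The largest bag has 3 vertices, so the width is 2.

Yes; width 2.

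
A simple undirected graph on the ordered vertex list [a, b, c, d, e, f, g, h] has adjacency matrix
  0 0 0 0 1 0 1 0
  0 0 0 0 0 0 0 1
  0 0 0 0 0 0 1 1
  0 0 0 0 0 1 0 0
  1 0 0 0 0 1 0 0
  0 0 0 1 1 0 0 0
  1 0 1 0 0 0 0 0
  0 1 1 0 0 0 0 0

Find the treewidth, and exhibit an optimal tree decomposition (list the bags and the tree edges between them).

Treewidth 1.
One such decomposition:
Bags: B1 = {d, f}  B2 = {e, f}  B3 = {a, e}  B4 = {a, g}  B5 = {c, g}  B6 = {c, h}  B7 = {b, h}
Tree: B1–B2, B2–B3, B3–B4, B4–B5, B5–B6, B6–B7

Every bag has size at most 2, so the width is 2 − 1 = 1 and tw(G) ≤ 1. G has an edge, so its treewidth is at least 1. Combining the bounds, tw(G) = 1.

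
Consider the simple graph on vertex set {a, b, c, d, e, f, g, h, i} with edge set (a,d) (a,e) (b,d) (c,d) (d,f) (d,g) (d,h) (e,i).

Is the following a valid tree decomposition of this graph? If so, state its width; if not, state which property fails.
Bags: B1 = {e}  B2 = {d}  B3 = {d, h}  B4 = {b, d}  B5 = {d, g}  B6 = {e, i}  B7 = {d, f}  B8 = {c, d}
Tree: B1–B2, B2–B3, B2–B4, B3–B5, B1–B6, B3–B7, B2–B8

No — vertex a appears in no bag.

A tree decomposition must satisfy three properties: every vertex lies in some bag; for every edge, both endpoints lie together in some bag; and for every vertex, the bags containing it form a connected subtree. Here vertex a appears in no bag, so the decomposition is invalid.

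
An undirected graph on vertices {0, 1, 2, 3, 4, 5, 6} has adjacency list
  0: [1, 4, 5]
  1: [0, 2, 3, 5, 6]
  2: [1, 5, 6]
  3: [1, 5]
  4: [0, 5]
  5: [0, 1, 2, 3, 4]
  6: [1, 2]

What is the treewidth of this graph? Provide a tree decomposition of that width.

Treewidth 2.
Bags: B1 = {0, 1, 5}  B2 = {0, 4, 5}  B3 = {1, 2, 5}  B4 = {1, 2, 6}  B5 = {1, 3, 5}
Tree: B1–B2, B1–B3, B3–B4, B1–B5

The largest bag has 3 vertices, giving width 2; this decomposition certifies tw(G) ≤ 2. Conversely, {0, 1, 5} is a clique of size 3, and the vertices of any clique must share a bag in every tree decomposition; so some bag has ≥ 3 vertices and tw(G) ≥ 2. Therefore the treewidth is 2.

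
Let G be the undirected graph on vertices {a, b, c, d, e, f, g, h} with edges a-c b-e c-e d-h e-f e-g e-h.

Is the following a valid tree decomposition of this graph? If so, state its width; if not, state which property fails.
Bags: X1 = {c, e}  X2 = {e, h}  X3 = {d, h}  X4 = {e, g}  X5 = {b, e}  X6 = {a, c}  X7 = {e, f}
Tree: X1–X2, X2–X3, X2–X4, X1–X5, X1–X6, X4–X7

Yes; width 1.

Checking the three conditions: (i) the bags cover all of {a, b, c, d, e, f, g, h}; (ii) for each edge, some bag contains both endpoints; (iii) the bags containing any fixed vertex form a subtree. All hold, so the decomposition is valid with width 2 − 1 = 1.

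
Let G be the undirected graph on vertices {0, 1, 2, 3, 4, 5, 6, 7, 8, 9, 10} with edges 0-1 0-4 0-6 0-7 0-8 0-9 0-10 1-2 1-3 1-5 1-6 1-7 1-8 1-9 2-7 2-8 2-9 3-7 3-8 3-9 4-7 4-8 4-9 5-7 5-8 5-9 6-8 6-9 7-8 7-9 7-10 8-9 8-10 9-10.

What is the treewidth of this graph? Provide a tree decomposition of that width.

Treewidth 4.
Bags: B1 = {1, 3, 7, 8, 9}  B2 = {1, 5, 7, 8, 9}  B3 = {1, 2, 7, 8, 9}  B4 = {0, 1, 7, 8, 9}  B5 = {0, 7, 8, 9, 10}  B6 = {0, 1, 6, 8, 9}  B7 = {0, 4, 7, 8, 9}
Tree: B1–B2, B2–B3, B1–B4, B4–B5, B4–B6, B4–B7

Every bag has size at most 5, so the width is 5 − 1 = 4 and tw(G) ≤ 4. For the lower bound, the 5 vertices {0, 1, 6, 8, 9} are pairwise adjacent, and any tree decomposition puts a clique entirely inside one bag — forcing width ≥ 4. Combining the bounds, tw(G) = 4.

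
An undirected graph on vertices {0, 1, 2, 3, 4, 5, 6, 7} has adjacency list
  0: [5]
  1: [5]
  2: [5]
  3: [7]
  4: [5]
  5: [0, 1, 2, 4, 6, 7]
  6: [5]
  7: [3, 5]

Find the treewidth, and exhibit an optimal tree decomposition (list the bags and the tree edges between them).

Each bag holds 2 vertices, so the decomposition has width 1, which upper-bounds the treewidth. Any graph with an edge has treewidth ≥ 1, and G has the edge 7–5. Combining the bounds, tw(G) = 1.

Treewidth 1.
Bags: B1 = {5, 7}  B2 = {3, 7}  B3 = {0, 5}  B4 = {5, 6}  B5 = {4, 5}  B6 = {2, 5}  B7 = {1, 5}
Tree: B1–B2, B1–B3, B1–B4, B4–B5, B1–B6, B6–B7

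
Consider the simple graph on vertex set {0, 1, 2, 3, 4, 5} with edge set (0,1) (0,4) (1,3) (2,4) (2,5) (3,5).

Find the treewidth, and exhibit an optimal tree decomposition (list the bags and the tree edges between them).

Treewidth 2.
One such decomposition:
Bags: B1 = {1, 3, 5}  B2 = {1, 2, 5}  B3 = {1, 2, 4}  B4 = {0, 1, 4}
Tree: B1–B2, B2–B3, B3–B4

The largest bag has 3 vertices, giving width 2; this decomposition certifies tw(G) ≤ 2. For the lower bound, G contains the cycle 1–3–5–2–4–0–1, so G is not a forest; only forests have treewidth ≤ 1, hence tw(G) ≥ 2. Therefore the treewidth is 2.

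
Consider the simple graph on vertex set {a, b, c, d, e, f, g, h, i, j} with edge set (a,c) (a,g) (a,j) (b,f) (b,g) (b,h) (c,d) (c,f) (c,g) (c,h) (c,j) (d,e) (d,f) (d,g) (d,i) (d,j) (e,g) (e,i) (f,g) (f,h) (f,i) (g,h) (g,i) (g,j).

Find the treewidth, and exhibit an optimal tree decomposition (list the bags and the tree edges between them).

Treewidth 3.
One optimal decomposition is:
Bags: B1 = {d, f, g, i}  B2 = {c, d, f, g}  B3 = {d, e, g, i}  B4 = {c, d, g, j}  B5 = {c, f, g, h}  B6 = {b, f, g, h}  B7 = {a, c, g, j}
Tree: B1–B2, B1–B3, B2–B4, B2–B5, B5–B6, B4–B7

Each bag holds 4 vertices, so the decomposition has width 3, which upper-bounds the treewidth. Conversely, {c, d, g, j} is a clique of size 4, and the vertices of any clique must share a bag in every tree decomposition; so some bag has ≥ 4 vertices and tw(G) ≥ 3. Hence tw(G) = 3 exactly.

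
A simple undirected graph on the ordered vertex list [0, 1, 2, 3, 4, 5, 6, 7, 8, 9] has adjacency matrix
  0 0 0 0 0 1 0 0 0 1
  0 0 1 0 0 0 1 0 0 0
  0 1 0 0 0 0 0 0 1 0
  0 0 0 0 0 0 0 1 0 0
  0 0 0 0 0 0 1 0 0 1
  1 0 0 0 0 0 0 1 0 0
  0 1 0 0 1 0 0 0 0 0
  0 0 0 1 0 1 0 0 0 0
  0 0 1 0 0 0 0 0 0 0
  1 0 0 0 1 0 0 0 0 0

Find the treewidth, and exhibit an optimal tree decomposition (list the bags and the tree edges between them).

Every bag has size at most 2, so the width is 2 − 1 = 1 and tw(G) ≤ 1. G has an edge, so its treewidth is at least 1. Hence tw(G) = 1 exactly.

Treewidth 1.
Bags: B1 = {3, 7}  B2 = {5, 7}  B3 = {0, 5}  B4 = {0, 9}  B5 = {4, 9}  B6 = {4, 6}  B7 = {1, 6}  B8 = {1, 2}  B9 = {2, 8}
Tree: B1–B2, B2–B3, B3–B4, B4–B5, B5–B6, B6–B7, B7–B8, B8–B9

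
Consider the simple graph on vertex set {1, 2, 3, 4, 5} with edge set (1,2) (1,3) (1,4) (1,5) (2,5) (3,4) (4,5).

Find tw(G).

A width-2 tree decomposition is:
Bags: B1 = {1, 3, 4}  B2 = {1, 4, 5}  B3 = {1, 2, 5}
Tree: B1–B2, B2–B3
Every bag has size at most 3, so the width is 3 − 1 = 2 and tw(G) ≤ 2. For the lower bound, the 3 vertices {1, 2, 5} are pairwise adjacent, and any tree decomposition puts a clique entirely inside one bag — forcing width ≥ 2. Hence tw(G) = 2 exactly.

2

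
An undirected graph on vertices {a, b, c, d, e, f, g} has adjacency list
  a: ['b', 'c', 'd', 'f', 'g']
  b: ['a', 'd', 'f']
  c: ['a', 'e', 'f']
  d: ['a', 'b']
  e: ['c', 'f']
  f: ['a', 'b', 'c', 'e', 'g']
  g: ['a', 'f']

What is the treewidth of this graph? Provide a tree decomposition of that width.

Every bag has size at most 3, so the width is 3 − 1 = 2 and tw(G) ≤ 2. On the other hand G contains the 3-clique {a, b, d}. A clique must lie in a single bag of any decomposition, so no decomposition can have width below 2. Combining the bounds, tw(G) = 2.

Treewidth 2.
One such decomposition:
Bags: B1 = {a, b, f}  B2 = {a, c, f}  B3 = {a, b, d}  B4 = {c, e, f}  B5 = {a, f, g}
Tree: B1–B2, B1–B3, B2–B4, B1–B5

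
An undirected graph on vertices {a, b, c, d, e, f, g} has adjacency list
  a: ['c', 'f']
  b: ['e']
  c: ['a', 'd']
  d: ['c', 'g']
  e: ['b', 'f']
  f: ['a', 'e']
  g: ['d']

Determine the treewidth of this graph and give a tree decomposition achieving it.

Each bag holds 2 vertices, so the decomposition has width 1, which upper-bounds the treewidth. G has an edge, so its treewidth is at least 1. The upper and lower bounds meet at 1, so that is the treewidth.

Treewidth 1.
Bags: B1 = {d, g}  B2 = {c, d}  B3 = {a, c}  B4 = {a, f}  B5 = {e, f}  B6 = {b, e}
Tree: B1–B2, B2–B3, B3–B4, B4–B5, B5–B6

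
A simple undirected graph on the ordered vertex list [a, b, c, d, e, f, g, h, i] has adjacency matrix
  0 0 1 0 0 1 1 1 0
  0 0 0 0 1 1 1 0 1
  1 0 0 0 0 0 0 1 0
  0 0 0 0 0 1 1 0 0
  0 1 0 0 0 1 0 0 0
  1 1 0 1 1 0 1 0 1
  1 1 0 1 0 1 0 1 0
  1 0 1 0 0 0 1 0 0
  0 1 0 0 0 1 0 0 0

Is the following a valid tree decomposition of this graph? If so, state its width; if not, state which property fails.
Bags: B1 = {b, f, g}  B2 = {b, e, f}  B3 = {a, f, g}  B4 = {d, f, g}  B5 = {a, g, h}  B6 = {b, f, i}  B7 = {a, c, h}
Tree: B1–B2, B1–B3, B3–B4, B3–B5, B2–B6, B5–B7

Yes; width 2.

Vertex coverage: the bags together contain {a, b, c, d, e, f, g, h, i}, the full vertex set. Edge coverage: each edge of G has both endpoints in at least one bag. Running intersection: for every vertex, the bags containing it form a connected subtree. All three properties hold, so this is a valid tree decomposition of width max|bag| − 1 = 2, and hence tw(G) ≤ 2.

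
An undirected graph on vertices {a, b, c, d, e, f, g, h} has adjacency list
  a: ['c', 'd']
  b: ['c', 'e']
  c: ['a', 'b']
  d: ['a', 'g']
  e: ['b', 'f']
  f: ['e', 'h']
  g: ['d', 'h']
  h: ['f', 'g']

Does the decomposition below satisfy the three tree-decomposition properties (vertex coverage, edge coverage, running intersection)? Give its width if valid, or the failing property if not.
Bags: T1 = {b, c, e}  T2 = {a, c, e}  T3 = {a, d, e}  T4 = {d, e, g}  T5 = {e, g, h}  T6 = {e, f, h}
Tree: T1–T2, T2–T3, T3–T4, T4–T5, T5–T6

Every vertex of G appears in some bag (union = {a, b, c, d, e, f, g, h}); every edge is covered by a bag; and for each vertex v the set of bags containing v is connected in the bag tree. The decomposition is therefore valid. The largest bag has 3 vertices, so the width is 2.

Yes; width 2.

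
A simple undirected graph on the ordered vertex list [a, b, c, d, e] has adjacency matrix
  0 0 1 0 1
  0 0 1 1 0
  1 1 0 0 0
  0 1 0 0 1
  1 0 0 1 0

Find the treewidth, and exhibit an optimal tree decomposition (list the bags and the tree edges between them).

The largest bag has 3 vertices, giving width 2; this decomposition certifies tw(G) ≤ 2. Since d–e–a–c–b–d is a cycle in G, G is not acyclic. Forests are exactly the graphs of treewidth ≤ 1, so tw(G) ≥ 2. The upper and lower bounds meet at 2, so that is the treewidth.

Treewidth 2.
One optimal decomposition is:
Bags: B1 = {a, d, e}  B2 = {a, c, d}  B3 = {b, c, d}
Tree: B1–B2, B2–B3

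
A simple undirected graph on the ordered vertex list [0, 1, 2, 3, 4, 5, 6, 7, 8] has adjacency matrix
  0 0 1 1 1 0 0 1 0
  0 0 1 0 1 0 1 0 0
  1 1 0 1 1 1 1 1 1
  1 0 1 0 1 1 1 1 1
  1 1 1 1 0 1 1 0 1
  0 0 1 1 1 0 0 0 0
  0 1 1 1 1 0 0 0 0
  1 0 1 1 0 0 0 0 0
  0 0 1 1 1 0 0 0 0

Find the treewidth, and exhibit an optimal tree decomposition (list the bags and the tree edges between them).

The largest bag has 4 vertices, giving width 3; this decomposition certifies tw(G) ≤ 3. Conversely, {1, 2, 4, 6} is a clique of size 4, and the vertices of any clique must share a bag in every tree decomposition; so some bag has ≥ 4 vertices and tw(G) ≥ 3. Combining the bounds, tw(G) = 3.

Treewidth 3.
One optimal decomposition is:
Bags: B1 = {2, 3, 4, 6}  B2 = {0, 2, 3, 4}  B3 = {2, 3, 4, 5}  B4 = {2, 3, 4, 8}  B5 = {0, 2, 3, 7}  B6 = {1, 2, 4, 6}
Tree: B1–B2, B1–B3, B1–B4, B2–B5, B1–B6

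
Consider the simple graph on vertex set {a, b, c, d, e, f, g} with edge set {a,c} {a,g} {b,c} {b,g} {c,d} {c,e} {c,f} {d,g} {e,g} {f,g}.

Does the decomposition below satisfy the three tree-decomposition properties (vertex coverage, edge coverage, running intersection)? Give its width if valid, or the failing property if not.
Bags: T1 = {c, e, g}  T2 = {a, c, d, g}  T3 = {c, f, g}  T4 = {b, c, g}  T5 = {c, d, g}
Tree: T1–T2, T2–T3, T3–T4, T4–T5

A tree decomposition must satisfy three properties: every vertex lies in some bag; for every edge, both endpoints lie together in some bag; and for every vertex, the bags containing it form a connected subtree. Here bags containing vertex d are not connected in the tree, so the decomposition is invalid.

No — bags containing vertex d are not connected in the tree.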